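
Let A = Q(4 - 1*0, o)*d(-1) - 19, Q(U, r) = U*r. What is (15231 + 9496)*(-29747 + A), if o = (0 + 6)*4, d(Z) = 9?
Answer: -714659754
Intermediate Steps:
o = 24 (o = 6*4 = 24)
A = 845 (A = ((4 - 1*0)*24)*9 - 19 = ((4 + 0)*24)*9 - 19 = (4*24)*9 - 19 = 96*9 - 19 = 864 - 19 = 845)
(15231 + 9496)*(-29747 + A) = (15231 + 9496)*(-29747 + 845) = 24727*(-28902) = -714659754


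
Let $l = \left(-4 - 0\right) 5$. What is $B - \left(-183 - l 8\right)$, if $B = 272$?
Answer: $295$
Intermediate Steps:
$l = -20$ ($l = \left(-4 + 0\right) 5 = \left(-4\right) 5 = -20$)
$B - \left(-183 - l 8\right) = 272 - \left(-183 - \left(-20\right) 8\right) = 272 - \left(-183 - -160\right) = 272 - \left(-183 + 160\right) = 272 - -23 = 272 + 23 = 295$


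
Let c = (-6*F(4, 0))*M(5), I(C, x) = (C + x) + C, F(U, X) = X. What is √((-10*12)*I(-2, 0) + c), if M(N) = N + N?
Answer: 4*√30 ≈ 21.909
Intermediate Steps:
M(N) = 2*N
I(C, x) = x + 2*C
c = 0 (c = (-6*0)*(2*5) = 0*10 = 0)
√((-10*12)*I(-2, 0) + c) = √((-10*12)*(0 + 2*(-2)) + 0) = √(-120*(0 - 4) + 0) = √(-120*(-4) + 0) = √(480 + 0) = √480 = 4*√30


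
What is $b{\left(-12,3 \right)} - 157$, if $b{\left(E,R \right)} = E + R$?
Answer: $-166$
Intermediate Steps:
$b{\left(-12,3 \right)} - 157 = \left(-12 + 3\right) - 157 = -9 - 157 = -166$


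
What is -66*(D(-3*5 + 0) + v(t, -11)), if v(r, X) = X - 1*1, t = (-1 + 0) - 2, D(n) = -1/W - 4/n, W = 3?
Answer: 3982/5 ≈ 796.40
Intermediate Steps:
D(n) = -1/3 - 4/n
t = -3 (t = -1 - 2 = -3)
v(r, X) = -1 + X (v(r, X) = X - 1 = -1 + X)
-66*(D(-3*5 + 0) + v(t, -11)) = -66*((-12 - (-3*5 + 0))/(3*(-3*5 + 0)) + (-1 - 11)) = -66*((-12 - (-15 + 0))/(3*(-15 + 0)) - 12) = -66*((1/3)*(-12 - 1*(-15))/(-15) - 12) = -66*((1/3)*(-1/15)*(-12 + 15) - 12) = -66*((1/3)*(-1/15)*3 - 12) = -66*(-1/15 - 12) = -66*(-181/15) = 3982/5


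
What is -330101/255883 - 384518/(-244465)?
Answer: 17693478429/62554437595 ≈ 0.28285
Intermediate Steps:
-330101/255883 - 384518/(-244465) = -330101*1/255883 - 384518*(-1/244465) = -330101/255883 + 384518/244465 = 17693478429/62554437595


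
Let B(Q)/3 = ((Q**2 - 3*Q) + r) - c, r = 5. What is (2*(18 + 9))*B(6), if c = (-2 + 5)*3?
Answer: 2268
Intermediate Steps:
c = 9 (c = 3*3 = 9)
B(Q) = -12 - 9*Q + 3*Q**2 (B(Q) = 3*(((Q**2 - 3*Q) + 5) - 1*9) = 3*((5 + Q**2 - 3*Q) - 9) = 3*(-4 + Q**2 - 3*Q) = -12 - 9*Q + 3*Q**2)
(2*(18 + 9))*B(6) = (2*(18 + 9))*(-12 - 9*6 + 3*6**2) = (2*27)*(-12 - 54 + 3*36) = 54*(-12 - 54 + 108) = 54*42 = 2268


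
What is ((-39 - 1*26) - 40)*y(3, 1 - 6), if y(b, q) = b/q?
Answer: 63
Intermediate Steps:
((-39 - 1*26) - 40)*y(3, 1 - 6) = ((-39 - 1*26) - 40)*(3/(1 - 6)) = ((-39 - 26) - 40)*(3/(-5)) = (-65 - 40)*(3*(-1/5)) = -105*(-3/5) = 63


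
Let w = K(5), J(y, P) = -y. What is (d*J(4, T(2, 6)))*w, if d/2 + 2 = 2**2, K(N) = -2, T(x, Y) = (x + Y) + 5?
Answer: 32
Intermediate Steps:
T(x, Y) = 5 + Y + x (T(x, Y) = (Y + x) + 5 = 5 + Y + x)
d = 4 (d = -4 + 2*2**2 = -4 + 2*4 = -4 + 8 = 4)
w = -2
(d*J(4, T(2, 6)))*w = (4*(-1*4))*(-2) = (4*(-4))*(-2) = -16*(-2) = 32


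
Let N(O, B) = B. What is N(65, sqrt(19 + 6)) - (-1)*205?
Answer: 210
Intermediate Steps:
N(65, sqrt(19 + 6)) - (-1)*205 = sqrt(19 + 6) - (-1)*205 = sqrt(25) - 1*(-205) = 5 + 205 = 210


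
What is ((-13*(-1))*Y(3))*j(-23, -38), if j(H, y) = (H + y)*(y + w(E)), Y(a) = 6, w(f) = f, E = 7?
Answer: 147498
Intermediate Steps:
j(H, y) = (7 + y)*(H + y) (j(H, y) = (H + y)*(y + 7) = (H + y)*(7 + y) = (7 + y)*(H + y))
((-13*(-1))*Y(3))*j(-23, -38) = (-13*(-1)*6)*((-38)² + 7*(-23) + 7*(-38) - 23*(-38)) = (13*6)*(1444 - 161 - 266 + 874) = 78*1891 = 147498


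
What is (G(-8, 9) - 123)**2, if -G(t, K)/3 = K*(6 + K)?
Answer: 278784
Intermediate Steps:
G(t, K) = -3*K*(6 + K)
(G(-8, 9) - 123)**2 = (-3*9*(6 + 9) - 123)**2 = (-3*9*15 - 123)**2 = (-405 - 123)**2 = (-528)**2 = 278784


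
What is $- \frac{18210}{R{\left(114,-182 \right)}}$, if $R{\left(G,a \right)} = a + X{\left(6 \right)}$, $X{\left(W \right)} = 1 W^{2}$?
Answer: $\frac{9105}{73} \approx 124.73$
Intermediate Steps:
$X{\left(W \right)} = W^{2}$
$R{\left(G,a \right)} = 36 + a$ ($R{\left(G,a \right)} = a + 6^{2} = a + 36 = 36 + a$)
$- \frac{18210}{R{\left(114,-182 \right)}} = - \frac{18210}{36 - 182} = - \frac{18210}{-146} = \left(-18210\right) \left(- \frac{1}{146}\right) = \frac{9105}{73}$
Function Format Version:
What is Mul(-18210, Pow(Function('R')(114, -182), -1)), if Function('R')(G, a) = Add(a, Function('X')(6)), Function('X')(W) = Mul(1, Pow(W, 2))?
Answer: Rational(9105, 73) ≈ 124.73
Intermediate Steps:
Function('X')(W) = Pow(W, 2)
Function('R')(G, a) = Add(36, a) (Function('R')(G, a) = Add(a, Pow(6, 2)) = Add(a, 36) = Add(36, a))
Mul(-18210, Pow(Function('R')(114, -182), -1)) = Mul(-18210, Pow(Add(36, -182), -1)) = Mul(-18210, Pow(-146, -1)) = Mul(-18210, Rational(-1, 146)) = Rational(9105, 73)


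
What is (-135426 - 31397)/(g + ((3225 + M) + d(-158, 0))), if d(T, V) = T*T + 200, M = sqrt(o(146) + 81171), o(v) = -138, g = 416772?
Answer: -24754364501/66056078296 + 166823*sqrt(81033)/198168234888 ≈ -0.37451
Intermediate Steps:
M = sqrt(81033) (M = sqrt(-138 + 81171) = sqrt(81033) ≈ 284.66)
d(T, V) = 200 + T**2 (d(T, V) = T**2 + 200 = 200 + T**2)
(-135426 - 31397)/(g + ((3225 + M) + d(-158, 0))) = (-135426 - 31397)/(416772 + ((3225 + sqrt(81033)) + (200 + (-158)**2))) = -166823/(416772 + ((3225 + sqrt(81033)) + (200 + 24964))) = -166823/(416772 + ((3225 + sqrt(81033)) + 25164)) = -166823/(416772 + (28389 + sqrt(81033))) = -166823/(445161 + sqrt(81033))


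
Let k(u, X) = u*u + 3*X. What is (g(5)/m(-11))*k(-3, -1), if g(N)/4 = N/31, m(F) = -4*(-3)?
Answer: 10/31 ≈ 0.32258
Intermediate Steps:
k(u, X) = u**2 + 3*X
m(F) = 12
g(N) = 4*N/31 (g(N) = 4*(N/31) = 4*N/31)
(g(5)/m(-11))*k(-3, -1) = (((4/31)*5)/12)*((-3)**2 + 3*(-1)) = ((20/31)*(1/12))*(9 - 3) = (5/93)*6 = 10/31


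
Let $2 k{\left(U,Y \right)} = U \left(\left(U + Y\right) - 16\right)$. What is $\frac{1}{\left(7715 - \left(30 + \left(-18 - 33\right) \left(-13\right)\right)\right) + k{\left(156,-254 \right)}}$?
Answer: $- \frac{1}{1870} \approx -0.00053476$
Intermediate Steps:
$k{\left(U,Y \right)} = \frac{U \left(-16 + U + Y\right)}{2}$ ($k{\left(U,Y \right)} = \frac{U \left(\left(U + Y\right) - 16\right)}{2} = \frac{U \left(-16 + U + Y\right)}{2}$)
$\frac{1}{\left(7715 - \left(30 + \left(-18 - 33\right) \left(-13\right)\right)\right) + k{\left(156,-254 \right)}} = \frac{1}{\left(7715 - \left(30 + \left(-18 - 33\right) \left(-13\right)\right)\right) + \frac{1}{2} \cdot 156 \left(-16 + 156 - 254\right)} = \frac{1}{\left(7715 - \left(30 + \left(-18 - 33\right) \left(-13\right)\right)\right) + \frac{1}{2} \cdot 156 \left(-114\right)} = \frac{1}{\left(7715 - \left(30 - -663\right)\right) - 8892} = \frac{1}{\left(7715 - \left(30 + 663\right)\right) - 8892} = \frac{1}{\left(7715 - 693\right) - 8892} = \frac{1}{7022 - 8892} = \frac{1}{-1870} = - \frac{1}{1870}$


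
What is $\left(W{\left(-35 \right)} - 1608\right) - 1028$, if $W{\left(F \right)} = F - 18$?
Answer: $-2689$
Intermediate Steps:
$W{\left(F \right)} = -18 + F$ ($W{\left(F \right)} = F - 18 = -18 + F$)
$\left(W{\left(-35 \right)} - 1608\right) - 1028 = \left(\left(-18 - 35\right) - 1608\right) - 1028 = \left(-53 - 1608\right) - 1028 = -1661 - 1028 = -2689$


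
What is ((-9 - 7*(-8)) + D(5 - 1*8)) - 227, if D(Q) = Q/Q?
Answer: -179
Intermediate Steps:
D(Q) = 1
((-9 - 7*(-8)) + D(5 - 1*8)) - 227 = ((-9 - 7*(-8)) + 1) - 227 = ((-9 + 56) + 1) - 227 = (47 + 1) - 227 = 48 - 227 = -179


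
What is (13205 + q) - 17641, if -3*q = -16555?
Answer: 3247/3 ≈ 1082.3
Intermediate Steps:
q = 16555/3 (q = -1/3*(-16555) = 16555/3 ≈ 5518.3)
(13205 + q) - 17641 = (13205 + 16555/3) - 17641 = 56170/3 - 17641 = 3247/3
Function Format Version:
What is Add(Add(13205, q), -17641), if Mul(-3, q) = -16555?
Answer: Rational(3247, 3) ≈ 1082.3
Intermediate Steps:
q = Rational(16555, 3) (q = Mul(Rational(-1, 3), -16555) = Rational(16555, 3) ≈ 5518.3)
Add(Add(13205, q), -17641) = Add(Add(13205, Rational(16555, 3)), -17641) = Add(Rational(56170, 3), -17641) = Rational(3247, 3)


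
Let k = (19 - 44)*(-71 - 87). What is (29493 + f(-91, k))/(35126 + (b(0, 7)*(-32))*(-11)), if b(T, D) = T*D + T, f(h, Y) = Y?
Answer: 33443/35126 ≈ 0.95209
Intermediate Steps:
k = 3950 (k = -25*(-158) = 3950)
b(T, D) = T + D*T (b(T, D) = D*T + T = T + D*T)
(29493 + f(-91, k))/(35126 + (b(0, 7)*(-32))*(-11)) = (29493 + 3950)/(35126 + ((0*(1 + 7))*(-32))*(-11)) = 33443/(35126 + ((0*8)*(-32))*(-11)) = 33443/(35126 + (0*(-32))*(-11)) = 33443/(35126 + 0*(-11)) = 33443/(35126 + 0) = 33443/35126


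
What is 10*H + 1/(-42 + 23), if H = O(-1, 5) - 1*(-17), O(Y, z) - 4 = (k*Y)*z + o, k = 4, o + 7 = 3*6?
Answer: 2279/19 ≈ 119.95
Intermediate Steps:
o = 11 (o = -7 + 3*6 = -7 + 18 = 11)
O(Y, z) = 15 + 4*Y*z (O(Y, z) = 4 + ((4*Y)*z + 11) = 4 + (4*Y*z + 11) = 4 + (11 + 4*Y*z) = 15 + 4*Y*z)
H = 12 (H = (15 + 4*(-1)*5) - 1*(-17) = (15 - 20) + 17 = -5 + 17 = 12)
10*H + 1/(-42 + 23) = 10*12 + 1/(-42 + 23) = 120 + 1/(-19) = 120 - 1/19 = 2279/19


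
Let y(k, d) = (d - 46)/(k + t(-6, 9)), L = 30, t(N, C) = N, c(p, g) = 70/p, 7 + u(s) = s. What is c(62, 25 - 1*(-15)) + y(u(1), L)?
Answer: 229/93 ≈ 2.4624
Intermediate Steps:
u(s) = -7 + s
y(k, d) = (-46 + d)/(-6 + k) (y(k, d) = (d - 46)/(k - 6) = (-46 + d)/(-6 + k))
c(62, 25 - 1*(-15)) + y(u(1), L) = 70/62 + (-46 + 30)/(-6 + (-7 + 1)) = 70*(1/62) - 16/(-6 - 6) = 35/31 - 16/(-12) = 35/31 - 1/12*(-16) = 35/31 + 4/3 = 229/93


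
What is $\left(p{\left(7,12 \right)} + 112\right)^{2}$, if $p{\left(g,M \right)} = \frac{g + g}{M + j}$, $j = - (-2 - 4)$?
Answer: $\frac{1030225}{81} \approx 12719.0$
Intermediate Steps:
$j = 6$ ($j = \left(-1\right) \left(-6\right) = 6$)
$p{\left(g,M \right)} = \frac{2 g}{6 + M}$ ($p{\left(g,M \right)} = \frac{g + g}{M + 6} = \frac{2 g}{6 + M}$)
$\left(p{\left(7,12 \right)} + 112\right)^{2} = \left(2 \cdot 7 \frac{1}{6 + 12} + 112\right)^{2} = \left(2 \cdot 7 \cdot \frac{1}{18} + 112\right)^{2} = \left(\frac{7}{9} + 112\right)^{2} = \left(\frac{1015}{9}\right)^{2} = \frac{1030225}{81}$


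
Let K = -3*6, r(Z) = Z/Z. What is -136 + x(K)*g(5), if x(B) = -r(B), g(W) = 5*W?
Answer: -161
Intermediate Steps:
r(Z) = 1
K = -18
x(B) = -1 (x(B) = -1*1 = -1)
-136 + x(K)*g(5) = -136 - 5*5 = -136 - 1*25 = -136 - 25 = -161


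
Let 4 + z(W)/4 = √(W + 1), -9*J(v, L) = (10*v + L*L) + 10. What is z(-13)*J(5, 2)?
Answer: 1024/9 - 512*I*√3/9 ≈ 113.78 - 98.534*I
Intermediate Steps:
J(v, L) = -10/9 - 10*v/9 - L²/9 (J(v, L) = -((10*v + L*L) + 10)/9 = -((10*v + L²) + 10)/9 = -((L² + 10*v) + 10)/9 = -(10 + L² + 10*v)/9 = -10/9 - 10*v/9 - L²/9)
z(W) = -16 + 4*√(1 + W) (z(W) = -16 + 4*√(W + 1) = -16 + 4*√(1 + W))
z(-13)*J(5, 2) = (-16 + 4*√(1 - 13))*(-10/9 - 10/9*5 - ⅑*2²) = (-16 + 4*√(-12))*(-10/9 - 50/9 - ⅑*4) = (-16 + 4*(2*I*√3))*(-10/9 - 50/9 - 4/9) = (-16 + 8*I*√3)*(-64/9) = 1024/9 - 512*I*√3/9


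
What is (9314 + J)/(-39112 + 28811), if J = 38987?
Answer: -48301/10301 ≈ -4.6890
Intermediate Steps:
(9314 + J)/(-39112 + 28811) = (9314 + 38987)/(-39112 + 28811) = 48301/(-10301) = 48301*(-1/10301) = -48301/10301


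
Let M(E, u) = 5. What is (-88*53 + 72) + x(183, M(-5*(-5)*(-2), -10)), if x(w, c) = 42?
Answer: -4550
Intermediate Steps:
(-88*53 + 72) + x(183, M(-5*(-5)*(-2), -10)) = (-88*53 + 72) + 42 = (-4664 + 72) + 42 = -4592 + 42 = -4550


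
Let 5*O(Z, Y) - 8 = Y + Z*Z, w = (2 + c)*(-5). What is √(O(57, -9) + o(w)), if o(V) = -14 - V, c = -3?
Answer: √15765/5 ≈ 25.112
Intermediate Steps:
w = 5 (w = (2 - 3)*(-5) = -1*(-5) = 5)
O(Z, Y) = 8/5 + Y/5 + Z²/5 (O(Z, Y) = 8/5 + (Y + Z*Z)/5 = 8/5 + (Y + Z²)/5 = 8/5 + (Y/5 + Z²/5) = 8/5 + Y/5 + Z²/5)
√(O(57, -9) + o(w)) = √((8/5 + (⅕)*(-9) + (⅕)*57²) + (-14 - 1*5)) = √((8/5 - 9/5 + (⅕)*3249) + (-14 - 5)) = √((8/5 - 9/5 + 3249/5) - 19) = √(3248/5 - 19) = √(3153/5) = √15765/5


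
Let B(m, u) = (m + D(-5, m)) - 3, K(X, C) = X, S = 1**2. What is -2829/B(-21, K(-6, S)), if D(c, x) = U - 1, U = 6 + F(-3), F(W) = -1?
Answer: 2829/20 ≈ 141.45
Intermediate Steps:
S = 1
U = 5 (U = 6 - 1 = 5)
D(c, x) = 4 (D(c, x) = 5 - 1 = 4)
B(m, u) = 1 + m (B(m, u) = (m + 4) - 3 = (4 + m) - 3 = 1 + m)
-2829/B(-21, K(-6, S)) = -2829/(1 - 21) = -2829/(-20) = -2829*(-1)/20 = -1*(-2829/20) = 2829/20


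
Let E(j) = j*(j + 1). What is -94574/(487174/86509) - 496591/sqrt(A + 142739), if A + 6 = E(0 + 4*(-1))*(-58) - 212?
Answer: -4090751083/243587 - 496591*sqrt(5673)/28365 ≈ -18112.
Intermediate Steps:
E(j) = j*(1 + j)
A = -914 (A = -6 + (((0 + 4*(-1))*(1 + (0 + 4*(-1))))*(-58) - 212) = -6 + (((0 - 4)*(1 + (0 - 4)))*(-58) - 212) = -6 + (-4*(1 - 4)*(-58) - 212) = -6 + (-4*(-3)*(-58) - 212) = -6 + (12*(-58) - 212) = -6 + (-696 - 212) = -6 - 908 = -914)
-94574/(487174/86509) - 496591/sqrt(A + 142739) = -94574/(487174/86509) - 496591/sqrt(-914 + 142739) = -94574/(487174*(1/86509)) - 496591*sqrt(5673)/28365 = -94574/487174/86509 - 496591*sqrt(5673)/28365 = -94574*86509/487174 - 496591*sqrt(5673)/28365 = -4090751083/243587 - 496591*sqrt(5673)/28365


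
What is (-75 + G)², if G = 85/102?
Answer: 198025/36 ≈ 5500.7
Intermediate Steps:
G = ⅚ (G = 85*(1/102) = ⅚ ≈ 0.83333)
(-75 + G)² = (-75 + ⅚)² = (-445/6)² = 198025/36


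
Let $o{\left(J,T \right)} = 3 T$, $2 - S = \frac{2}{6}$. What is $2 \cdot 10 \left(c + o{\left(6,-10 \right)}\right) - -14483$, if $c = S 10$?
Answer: $\frac{42649}{3} \approx 14216.0$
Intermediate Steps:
$S = \frac{5}{3}$ ($S = 2 - \frac{2}{6} = 2 - 2 \cdot \frac{1}{6} = 2 - \frac{1}{3} = \frac{5}{3} \approx 1.6667$)
$c = \frac{50}{3}$ ($c = \frac{5}{3} \cdot 10 = \frac{50}{3} \approx 16.667$)
$2 \cdot 10 \left(c + o{\left(6,-10 \right)}\right) - -14483 = 2 \cdot 10 \left(\frac{50}{3} + 3 \left(-10\right)\right) - -14483 = 20 \left(\frac{50}{3} - 30\right) + 14483 = 20 \left(- \frac{40}{3}\right) + 14483 = - \frac{800}{3} + 14483 = \frac{42649}{3}$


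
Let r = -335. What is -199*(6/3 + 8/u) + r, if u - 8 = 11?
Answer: -15519/19 ≈ -816.79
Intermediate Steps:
u = 19 (u = 8 + 11 = 19)
-199*(6/3 + 8/u) + r = -199*(6/3 + 8/19) - 335 = -199*(6*(1/3) + 8*(1/19)) - 335 = -199*(2 + 8/19) - 335 = -199*46/19 - 335 = -9154/19 - 335 = -15519/19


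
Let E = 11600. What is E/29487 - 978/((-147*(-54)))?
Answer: 3513473/13003767 ≈ 0.27019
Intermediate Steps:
E/29487 - 978/((-147*(-54))) = 11600/29487 - 978/((-147*(-54))) = 11600*(1/29487) - 978/7938 = 11600/29487 - 978*1/7938 = 11600/29487 - 163/1323 = 3513473/13003767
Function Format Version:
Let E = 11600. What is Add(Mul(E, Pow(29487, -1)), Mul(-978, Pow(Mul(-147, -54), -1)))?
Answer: Rational(3513473, 13003767) ≈ 0.27019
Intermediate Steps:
Add(Mul(E, Pow(29487, -1)), Mul(-978, Pow(Mul(-147, -54), -1))) = Add(Mul(11600, Pow(29487, -1)), Mul(-978, Pow(Mul(-147, -54), -1))) = Add(Mul(11600, Rational(1, 29487)), Mul(-978, Pow(7938, -1))) = Add(Rational(11600, 29487), Mul(-978, Rational(1, 7938))) = Add(Rational(11600, 29487), Rational(-163, 1323)) = Rational(3513473, 13003767)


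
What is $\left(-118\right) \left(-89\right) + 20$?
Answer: $10522$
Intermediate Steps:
$\left(-118\right) \left(-89\right) + 20 = 10502 + 20 = 10522$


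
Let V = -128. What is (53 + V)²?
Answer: 5625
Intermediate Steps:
(53 + V)² = (53 - 128)² = (-75)² = 5625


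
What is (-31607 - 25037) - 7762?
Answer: -64406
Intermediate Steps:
(-31607 - 25037) - 7762 = -56644 - 7762 = -64406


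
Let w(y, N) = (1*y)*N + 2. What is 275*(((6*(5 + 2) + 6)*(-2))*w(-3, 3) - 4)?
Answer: 183700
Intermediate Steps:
w(y, N) = 2 + N*y (w(y, N) = y*N + 2 = N*y + 2 = 2 + N*y)
275*(((6*(5 + 2) + 6)*(-2))*w(-3, 3) - 4) = 275*(((6*(5 + 2) + 6)*(-2))*(2 + 3*(-3)) - 4) = 275*(((6*7 + 6)*(-2))*(2 - 9) - 4) = 275*(((42 + 6)*(-2))*(-7) - 4) = 275*((48*(-2))*(-7) - 4) = 275*(-96*(-7) - 4) = 275*(672 - 4) = 275*668 = 183700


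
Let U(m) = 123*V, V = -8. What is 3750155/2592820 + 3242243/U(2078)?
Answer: -420143117137/127566744 ≈ -3293.5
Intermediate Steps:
U(m) = -984 (U(m) = 123*(-8) = -984)
3750155/2592820 + 3242243/U(2078) = 3750155/2592820 + 3242243/(-984) = 3750155*(1/2592820) + 3242243*(-1/984) = 750031/518564 - 3242243/984 = -420143117137/127566744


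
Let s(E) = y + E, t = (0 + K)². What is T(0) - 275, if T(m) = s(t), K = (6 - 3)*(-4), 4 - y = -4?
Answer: -123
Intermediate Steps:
y = 8 (y = 4 - 1*(-4) = 4 + 4 = 8)
K = -12 (K = 3*(-4) = -12)
t = 144 (t = (0 - 12)² = (-12)² = 144)
s(E) = 8 + E
T(m) = 152 (T(m) = 8 + 144 = 152)
T(0) - 275 = 152 - 275 = -123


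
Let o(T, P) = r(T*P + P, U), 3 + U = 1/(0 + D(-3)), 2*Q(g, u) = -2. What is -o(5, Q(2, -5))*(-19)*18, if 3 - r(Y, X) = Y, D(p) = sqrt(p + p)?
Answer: 3078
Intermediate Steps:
D(p) = sqrt(2)*sqrt(p) (D(p) = sqrt(2*p) = sqrt(2)*sqrt(p))
Q(g, u) = -1 (Q(g, u) = (1/2)*(-2) = -1)
U = -3 - I*sqrt(6)/6 (U = -3 + 1/(0 + sqrt(2)*sqrt(-3)) = -3 + 1/(0 + sqrt(2)*(I*sqrt(3))) = -3 + 1/(0 + I*sqrt(6)) = -3 + 1/(I*sqrt(6)) = -3 - I*sqrt(6)/6 ≈ -3.0 - 0.40825*I)
r(Y, X) = 3 - Y
o(T, P) = 3 - P - P*T (o(T, P) = 3 - (T*P + P) = 3 - (P*T + P) = 3 - (P + P*T) = 3 + (-P - P*T) = 3 - P - P*T)
-o(5, Q(2, -5))*(-19)*18 = -(3 - 1*(-1)*(1 + 5))*(-19)*18 = -(3 - 1*(-1)*6)*(-19)*18 = -(3 + 6)*(-19)*18 = -9*(-19)*18 = -(-171)*18 = -1*(-3078) = 3078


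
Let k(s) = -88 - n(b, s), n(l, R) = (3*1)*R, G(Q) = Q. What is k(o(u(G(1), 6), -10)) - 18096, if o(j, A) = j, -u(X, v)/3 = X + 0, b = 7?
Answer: -18175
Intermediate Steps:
u(X, v) = -3*X (u(X, v) = -3*(X + 0) = -3*X)
n(l, R) = 3*R
k(s) = -88 - 3*s
k(o(u(G(1), 6), -10)) - 18096 = (-88 - (-9)) - 18096 = (-88 - 3*(-3)) - 18096 = (-88 + 9) - 18096 = -79 - 18096 = -18175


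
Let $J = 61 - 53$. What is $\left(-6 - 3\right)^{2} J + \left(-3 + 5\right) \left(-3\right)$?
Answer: $642$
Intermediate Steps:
$J = 8$
$\left(-6 - 3\right)^{2} J + \left(-3 + 5\right) \left(-3\right) = \left(-6 - 3\right)^{2} \cdot 8 + \left(-3 + 5\right) \left(-3\right) = \left(-9\right)^{2} \cdot 8 + 2 \left(-3\right) = 81 \cdot 8 - 6 = 648 - 6 = 642$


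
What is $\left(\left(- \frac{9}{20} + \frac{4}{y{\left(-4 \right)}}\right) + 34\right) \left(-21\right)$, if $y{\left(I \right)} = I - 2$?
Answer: $- \frac{13811}{20} \approx -690.55$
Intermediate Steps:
$y{\left(I \right)} = -2 + I$
$\left(\left(- \frac{9}{20} + \frac{4}{y{\left(-4 \right)}}\right) + 34\right) \left(-21\right) = \left(\left(- \frac{9}{20} + \frac{4}{-2 - 4}\right) + 34\right) \left(-21\right) = \left(\left(\left(-9\right) \frac{1}{20} + \frac{4}{-6}\right) + 34\right) \left(-21\right) = \left(\left(- \frac{9}{20} + 4 \left(- \frac{1}{6}\right)\right) + 34\right) \left(-21\right) = \left(\left(- \frac{9}{20} - \frac{2}{3}\right) + 34\right) \left(-21\right) = \left(- \frac{67}{60} + 34\right) \left(-21\right) = \frac{1973}{60} \left(-21\right) = - \frac{13811}{20}$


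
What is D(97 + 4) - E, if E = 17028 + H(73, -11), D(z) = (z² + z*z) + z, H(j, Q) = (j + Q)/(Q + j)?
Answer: 3474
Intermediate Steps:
H(j, Q) = 1 (H(j, Q) = (Q + j)/(Q + j) = 1)
D(z) = z + 2*z² (D(z) = (z² + z²) + z = 2*z² + z = z + 2*z²)
E = 17029 (E = 17028 + 1 = 17029)
D(97 + 4) - E = (97 + 4)*(1 + 2*(97 + 4)) - 1*17029 = 101*(1 + 2*101) - 17029 = 101*(1 + 202) - 17029 = 101*203 - 17029 = 20503 - 17029 = 3474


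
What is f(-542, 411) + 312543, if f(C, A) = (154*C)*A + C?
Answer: -33993347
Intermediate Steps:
f(C, A) = C + 154*A*C (f(C, A) = 154*A*C + C = C + 154*A*C)
f(-542, 411) + 312543 = -542*(1 + 154*411) + 312543 = -542*(1 + 63294) + 312543 = -542*63295 + 312543 = -34305890 + 312543 = -33993347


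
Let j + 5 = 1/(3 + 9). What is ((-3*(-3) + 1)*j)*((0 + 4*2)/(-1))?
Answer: 1180/3 ≈ 393.33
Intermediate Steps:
j = -59/12 (j = -5 + 1/(3 + 9) = -5 + 1/12 = -59/12 ≈ -4.9167)
((-3*(-3) + 1)*j)*((0 + 4*2)/(-1)) = ((-3*(-3) + 1)*(-59/12))*((0 + 4*2)/(-1)) = ((9 + 1)*(-59/12))*((0 + 8)*(-1)) = (10*(-59/12))*(8*(-1)) = -295/6*(-8) = 1180/3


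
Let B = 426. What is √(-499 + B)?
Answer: I*√73 ≈ 8.544*I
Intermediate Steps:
√(-499 + B) = √(-499 + 426) = √(-73) = I*√73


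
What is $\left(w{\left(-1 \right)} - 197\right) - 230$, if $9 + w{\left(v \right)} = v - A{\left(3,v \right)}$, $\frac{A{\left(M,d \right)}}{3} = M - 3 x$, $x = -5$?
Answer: $-491$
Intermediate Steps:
$A{\left(M,d \right)} = 45 + 3 M$ ($A{\left(M,d \right)} = 3 \left(M - -15\right) = 3 \left(M + 15\right) = 3 \left(15 + M\right) = 45 + 3 M$)
$w{\left(v \right)} = -63 + v$ ($w{\left(v \right)} = -9 - \left(45 + 9 - v\right) = -9 + \left(v - \left(45 + 9\right)\right) = -9 + \left(v - 54\right) = -9 + \left(-54 + v\right) = -63 + v$)
$\left(w{\left(-1 \right)} - 197\right) - 230 = \left(\left(-63 - 1\right) - 197\right) - 230 = \left(-64 - 197\right) - 230 = -261 - 230 = -491$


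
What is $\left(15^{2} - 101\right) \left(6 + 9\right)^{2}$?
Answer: $27900$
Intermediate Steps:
$\left(15^{2} - 101\right) \left(6 + 9\right)^{2} = \left(225 - 101\right) 15^{2} = 124 \cdot 225 = 27900$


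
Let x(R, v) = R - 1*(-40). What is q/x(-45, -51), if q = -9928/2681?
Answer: 9928/13405 ≈ 0.74062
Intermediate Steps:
q = -9928/2681 (q = -9928*1/2681 = -9928/2681 ≈ -3.7031)
x(R, v) = 40 + R (x(R, v) = R + 40 = 40 + R)
q/x(-45, -51) = -9928/(2681*(40 - 45)) = -9928/2681/(-5) = -9928/2681*(-⅕) = 9928/13405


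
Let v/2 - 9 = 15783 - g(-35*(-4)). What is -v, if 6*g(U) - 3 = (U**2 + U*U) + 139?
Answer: -18470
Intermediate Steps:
g(U) = 71/3 + U**2/3 (g(U) = 1/2 + ((U**2 + U*U) + 139)/6 = 1/2 + ((U**2 + U**2) + 139)/6 = 1/2 + (2*U**2 + 139)/6 = 1/2 + (139 + 2*U**2)/6 = 1/2 + (139/6 + U**2/3) = 71/3 + U**2/3)
v = 18470 (v = 18 + 2*(15783 - (71/3 + (-35*(-4))**2/3)) = 18 + 2*(15783 - (71/3 + (1/3)*140**2)) = 18 + 2*(15783 - (71/3 + (1/3)*19600)) = 18 + 2*(15783 - (71/3 + 19600/3)) = 18 + 2*(15783 - 1*6557) = 18 + 2*(15783 - 6557) = 18 + 2*9226 = 18 + 18452 = 18470)
-v = -1*18470 = -18470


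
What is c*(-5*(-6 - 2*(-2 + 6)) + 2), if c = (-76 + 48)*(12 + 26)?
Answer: -76608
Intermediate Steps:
c = -1064 (c = -28*38 = -1064)
c*(-5*(-6 - 2*(-2 + 6)) + 2) = -1064*(-5*(-6 - 2*(-2 + 6)) + 2) = -1064*(-5*(-6 - 2*4) + 2) = -1064*(-5*(-6 - 8) + 2) = -1064*(-5*(-14) + 2) = -1064*(70 + 2) = -1064*72 = -76608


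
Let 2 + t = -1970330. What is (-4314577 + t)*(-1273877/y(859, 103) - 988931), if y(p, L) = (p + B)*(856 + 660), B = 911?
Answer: 16677757736765108473/2683320 ≈ 6.2153e+12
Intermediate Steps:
t = -1970332 (t = -2 - 1970330 = -1970332)
y(p, L) = 1381076 + 1516*p (y(p, L) = (p + 911)*(856 + 660) = (911 + p)*1516 = 1381076 + 1516*p)
(-4314577 + t)*(-1273877/y(859, 103) - 988931) = (-4314577 - 1970332)*(-1273877/(1381076 + 1516*859) - 988931) = -6284909*(-1273877/(1381076 + 1302244) - 988931) = -6284909*(-1273877/2683320 - 988931) = -6284909*(-2653619604797/2683320) = 16677757736765108473/2683320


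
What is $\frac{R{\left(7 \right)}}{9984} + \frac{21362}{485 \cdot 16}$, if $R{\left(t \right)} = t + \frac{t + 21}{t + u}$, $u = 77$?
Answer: $\frac{20000167}{7263360} \approx 2.7536$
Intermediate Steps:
$R{\left(t \right)} = t + \frac{21 + t}{77 + t}$ ($R{\left(t \right)} = t + \frac{t + 21}{t + 77} = t + \frac{21 + t}{77 + t}$)
$\frac{R{\left(7 \right)}}{9984} + \frac{21362}{485 \cdot 16} = \frac{\frac{1}{77 + 7} \left(21 + 7^{2} + 78 \cdot 7\right)}{9984} + \frac{21362}{485 \cdot 16} = \frac{21 + 49 + 546}{84} \cdot \frac{1}{9984} + \frac{21362}{7760} = \frac{1}{84} \cdot 616 \cdot \frac{1}{9984} + 21362 \cdot \frac{1}{7760} = \frac{22}{3} \cdot \frac{1}{9984} + \frac{10681}{3880} = \frac{11}{14976} + \frac{10681}{3880} = \frac{20000167}{7263360}$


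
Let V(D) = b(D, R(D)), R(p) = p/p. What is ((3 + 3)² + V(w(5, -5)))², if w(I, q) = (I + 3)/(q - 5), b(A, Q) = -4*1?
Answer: 1024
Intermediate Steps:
R(p) = 1
b(A, Q) = -4
w(I, q) = (3 + I)/(-5 + q)
V(D) = -4
((3 + 3)² + V(w(5, -5)))² = ((3 + 3)² - 4)² = (6² - 4)² = (36 - 4)² = 32² = 1024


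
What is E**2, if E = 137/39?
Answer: 18769/1521 ≈ 12.340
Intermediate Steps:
E = 137/39 (E = 137*(1/39) = 137/39 ≈ 3.5128)
E**2 = (137/39)**2 = 18769/1521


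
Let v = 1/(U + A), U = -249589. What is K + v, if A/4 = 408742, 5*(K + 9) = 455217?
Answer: 630585730193/6926895 ≈ 91034.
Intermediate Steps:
K = 455172/5 (K = -9 + (⅕)*455217 = -9 + 455217/5 = 455172/5 ≈ 91034.)
A = 1634968 (A = 4*408742 = 1634968)
v = 1/1385379 (v = 1/(-249589 + 1634968) = 1/1385379 ≈ 7.2182e-7)
K + v = 455172/5 + 1/1385379 = 630585730193/6926895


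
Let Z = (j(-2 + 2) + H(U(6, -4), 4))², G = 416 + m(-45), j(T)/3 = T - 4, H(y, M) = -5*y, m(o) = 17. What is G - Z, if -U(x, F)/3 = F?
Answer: -4751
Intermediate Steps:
U(x, F) = -3*F
j(T) = -12 + 3*T (j(T) = 3*(T - 4) = 3*(-4 + T) = -12 + 3*T)
G = 433 (G = 416 + 17 = 433)
Z = 5184 (Z = ((-12 + 3*(-2 + 2)) - (-15)*(-4))² = ((-12 + 3*0) - 5*12)² = ((-12 + 0) - 60)² = (-12 - 60)² = (-72)² = 5184)
G - Z = 433 - 1*5184 = 433 - 5184 = -4751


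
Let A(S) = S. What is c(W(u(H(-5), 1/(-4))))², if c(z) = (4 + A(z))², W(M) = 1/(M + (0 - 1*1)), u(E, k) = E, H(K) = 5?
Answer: 83521/256 ≈ 326.25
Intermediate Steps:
W(M) = 1/(-1 + M) (W(M) = 1/(M + (0 - 1)) = 1/(M - 1) = 1/(-1 + M))
c(z) = (4 + z)²
c(W(u(H(-5), 1/(-4))))² = ((4 + 1/(-1 + 5))²)² = ((4 + 1/4)²)² = ((4 + ¼)²)² = ((17/4)²)² = (289/16)² = 83521/256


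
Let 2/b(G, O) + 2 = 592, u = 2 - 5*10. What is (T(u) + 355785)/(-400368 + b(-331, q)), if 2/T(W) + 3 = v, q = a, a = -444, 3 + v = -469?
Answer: -9970874507/11220313105 ≈ -0.88865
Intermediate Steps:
u = -48 (u = 2 - 50 = -48)
v = -472 (v = -3 - 469 = -472)
q = -444
T(W) = -2/475 (T(W) = 2/(-3 - 472) = 2/(-475) = 2*(-1/475) = -2/475)
b(G, O) = 1/295 (b(G, O) = 2/(-2 + 592) = 2/590 = 2*(1/590) = 1/295)
(T(u) + 355785)/(-400368 + b(-331, q)) = (-2/475 + 355785)/(-400368 + 1/295) = 168997873/(475*(-118108559/295)) = (168997873/475)*(-295/118108559) = -9970874507/11220313105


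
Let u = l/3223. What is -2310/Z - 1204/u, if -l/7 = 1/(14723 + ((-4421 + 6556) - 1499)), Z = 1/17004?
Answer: 8475074564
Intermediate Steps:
Z = 1/17004 ≈ 5.8810e-5
l = -7/15359 (l = -7/(14723 + ((-4421 + 6556) - 1499)) = -7/(14723 + (2135 - 1499)) = -7/(14723 + 636) = -7/15359 ≈ -0.00045576)
u = -7/49502057 (u = -7/15359/3223 = -7/15359*1/3223 = -7/49502057 ≈ -1.4141e-7)
-2310/Z - 1204/u = -2310/1/17004 - 1204/(-7/49502057) = -2310*17004 - 1204*(-49502057/7) = -39279240 + 8514353804 = 8475074564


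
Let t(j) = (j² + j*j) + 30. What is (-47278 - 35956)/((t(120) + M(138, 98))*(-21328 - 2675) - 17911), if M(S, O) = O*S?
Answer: 83234/1016640973 ≈ 8.1872e-5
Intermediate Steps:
t(j) = 30 + 2*j² (t(j) = (j² + j²) + 30 = 2*j² + 30 = 30 + 2*j²)
(-47278 - 35956)/((t(120) + M(138, 98))*(-21328 - 2675) - 17911) = (-47278 - 35956)/(((30 + 2*120²) + 98*138)*(-21328 - 2675) - 17911) = -83234/(((30 + 2*14400) + 13524)*(-24003) - 17911) = -83234/(((30 + 28800) + 13524)*(-24003) - 17911) = -83234/((28830 + 13524)*(-24003) - 17911) = -83234/(42354*(-24003) - 17911) = -83234/(-1016623062 - 17911) = -83234/(-1016640973) = -83234*(-1/1016640973) = 83234/1016640973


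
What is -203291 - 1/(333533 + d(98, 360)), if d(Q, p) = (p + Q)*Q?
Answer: -76928770348/378417 ≈ -2.0329e+5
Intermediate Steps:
d(Q, p) = Q*(Q + p) (d(Q, p) = (Q + p)*Q = Q*(Q + p))
-203291 - 1/(333533 + d(98, 360)) = -203291 - 1/(333533 + 98*(98 + 360)) = -203291 - 1/(333533 + 98*458) = -203291 - 1/(333533 + 44884) = -203291 - 1/378417 = -76928770348/378417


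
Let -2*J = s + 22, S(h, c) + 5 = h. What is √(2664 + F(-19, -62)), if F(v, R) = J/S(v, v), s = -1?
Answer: √42631/4 ≈ 51.618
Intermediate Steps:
S(h, c) = -5 + h
J = -21/2 (J = -(-1 + 22)/2 = -½*21 = -21/2 ≈ -10.500)
F(v, R) = -21/(2*(-5 + v))
√(2664 + F(-19, -62)) = √(2664 - 21/(-10 + 2*(-19))) = √(2664 - 21/(-10 - 38)) = √(2664 - 21/(-48)) = √(2664 - 21*(-1/48)) = √(2664 + 7/16) = √(42631/16) = √42631/4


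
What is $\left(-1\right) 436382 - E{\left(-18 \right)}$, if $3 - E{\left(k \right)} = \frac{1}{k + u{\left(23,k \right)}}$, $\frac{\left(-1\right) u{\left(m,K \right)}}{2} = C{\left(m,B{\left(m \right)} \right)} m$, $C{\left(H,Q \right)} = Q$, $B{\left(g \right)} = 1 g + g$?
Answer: $- \frac{931245591}{2134} \approx -4.3639 \cdot 10^{5}$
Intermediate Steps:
$B{\left(g \right)} = 2 g$ ($B{\left(g \right)} = g + g = 2 g$)
$u{\left(m,K \right)} = - 4 m^{2}$ ($u{\left(m,K \right)} = - 2 \cdot 2 m m = - 2 \cdot 2 m^{2} = - 4 m^{2}$)
$E{\left(k \right)} = 3 - \frac{1}{-2116 + k}$ ($E{\left(k \right)} = 3 - \frac{1}{k - 4 \cdot 23^{2}} = 3 - \frac{1}{k - 2116} = 3 - \frac{1}{-2116 + k}$)
$\left(-1\right) 436382 - E{\left(-18 \right)} = \left(-1\right) 436382 - \frac{-6349 + 3 \left(-18\right)}{-2116 - 18} = -436382 - \frac{-6349 - 54}{-2134} = -436382 - \left(- \frac{1}{2134}\right) \left(-6403\right) = -436382 - \frac{6403}{2134} = - \frac{931245591}{2134}$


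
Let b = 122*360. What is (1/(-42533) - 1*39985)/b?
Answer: -283447001/311341560 ≈ -0.91041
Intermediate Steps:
b = 43920
(1/(-42533) - 1*39985)/b = (1/(-42533) - 1*39985)/43920 = (-1/42533 - 39985)*(1/43920) = -1700682006/42533*1/43920 = -283447001/311341560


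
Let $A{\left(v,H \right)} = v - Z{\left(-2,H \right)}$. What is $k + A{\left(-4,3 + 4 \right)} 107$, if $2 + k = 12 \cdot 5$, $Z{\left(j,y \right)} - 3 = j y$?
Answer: $807$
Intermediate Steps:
$Z{\left(j,y \right)} = 3 + j y$
$A{\left(v,H \right)} = -3 + v + 2 H$ ($A{\left(v,H \right)} = v - \left(3 - 2 H\right) = v + \left(-3 + 2 H\right) = -3 + v + 2 H$)
$k = 58$ ($k = -2 + 12 \cdot 5 = -2 + 60 = 58$)
$k + A{\left(-4,3 + 4 \right)} 107 = 58 + \left(-3 - 4 + 2 \left(3 + 4\right)\right) 107 = 58 + \left(-3 - 4 + 2 \cdot 7\right) 107 = 58 + \left(-3 - 4 + 14\right) 107 = 58 + 7 \cdot 107 = 58 + 749 = 807$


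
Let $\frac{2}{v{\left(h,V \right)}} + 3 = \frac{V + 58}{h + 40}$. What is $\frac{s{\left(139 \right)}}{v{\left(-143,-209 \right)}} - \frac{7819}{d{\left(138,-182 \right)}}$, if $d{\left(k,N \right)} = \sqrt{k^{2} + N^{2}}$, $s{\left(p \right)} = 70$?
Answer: $- \frac{5530}{103} - \frac{7819 \sqrt{13042}}{26084} \approx -87.923$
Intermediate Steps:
$v{\left(h,V \right)} = \frac{2}{-3 + \frac{58 + V}{40 + h}}$ ($v{\left(h,V \right)} = \frac{2}{-3 + \frac{V + 58}{h + 40}} = \frac{2}{-3 + \frac{58 + V}{40 + h}}$)
$d{\left(k,N \right)} = \sqrt{N^{2} + k^{2}}$
$\frac{s{\left(139 \right)}}{v{\left(-143,-209 \right)}} - \frac{7819}{d{\left(138,-182 \right)}} = \frac{70}{2 \frac{1}{62 - -209 + 3 \left(-143\right)} \left(-40 - -143\right)} - \frac{7819}{\sqrt{\left(-182\right)^{2} + 138^{2}}} = \frac{70}{2 \frac{1}{62 + 209 - 429} \left(-40 + 143\right)} - \frac{7819}{\sqrt{33124 + 19044}} = \frac{70}{2 \frac{1}{-158} \cdot 103} - \frac{7819}{\sqrt{52168}} = \frac{70}{2 \left(- \frac{1}{158}\right) 103} - \frac{7819}{2 \sqrt{13042}} = \frac{70}{- \frac{103}{79}} - 7819 \frac{\sqrt{13042}}{26084} = 70 \left(- \frac{79}{103}\right) - \frac{7819 \sqrt{13042}}{26084} = - \frac{5530}{103} - \frac{7819 \sqrt{13042}}{26084}$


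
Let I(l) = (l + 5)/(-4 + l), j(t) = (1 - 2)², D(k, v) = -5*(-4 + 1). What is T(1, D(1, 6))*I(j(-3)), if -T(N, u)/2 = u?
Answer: 60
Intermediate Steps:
D(k, v) = 15 (D(k, v) = -5*(-3) = 15)
T(N, u) = -2*u
j(t) = 1 (j(t) = (-1)² = 1)
I(l) = (5 + l)/(-4 + l)
T(1, D(1, 6))*I(j(-3)) = (-2*15)*((5 + 1)/(-4 + 1)) = -30*6/(-3) = -(-10)*6 = -30*(-2) = 60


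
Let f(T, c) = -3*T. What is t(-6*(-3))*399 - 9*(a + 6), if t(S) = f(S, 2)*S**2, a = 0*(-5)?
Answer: -6980958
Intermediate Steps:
a = 0
t(S) = -3*S**3 (t(S) = (-3*S)*S**2 = -3*S**3)
t(-6*(-3))*399 - 9*(a + 6) = -3*(-6*(-3))**3*399 - 9*(0 + 6) = -3*18**3*399 - 9*6 = -3*5832*399 - 54 = -17496*399 - 54 = -6980904 - 54 = -6980958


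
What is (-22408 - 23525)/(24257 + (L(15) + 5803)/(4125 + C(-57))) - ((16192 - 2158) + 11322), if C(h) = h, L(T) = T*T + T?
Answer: -2502406163208/98683519 ≈ -25358.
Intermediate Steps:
L(T) = T + T² (L(T) = T² + T = T + T²)
(-22408 - 23525)/(24257 + (L(15) + 5803)/(4125 + C(-57))) - ((16192 - 2158) + 11322) = (-22408 - 23525)/(24257 + (15*(1 + 15) + 5803)/(4125 - 57)) - ((16192 - 2158) + 11322) = -45933/(24257 + (15*16 + 5803)/4068) - (14034 + 11322) = -45933/(24257 + (240 + 5803)*(1/4068)) - 1*25356 = -45933/(24257 + 6043*(1/4068)) - 25356 = -45933/(24257 + 6043/4068) - 25356 = -45933/98683519/4068 - 25356 = -45933*4068/98683519 - 25356 = -186855444/98683519 - 25356 = -2502406163208/98683519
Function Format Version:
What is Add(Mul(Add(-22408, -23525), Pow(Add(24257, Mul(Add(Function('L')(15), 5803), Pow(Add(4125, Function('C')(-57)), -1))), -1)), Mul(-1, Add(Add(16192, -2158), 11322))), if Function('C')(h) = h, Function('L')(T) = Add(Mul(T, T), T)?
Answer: Rational(-2502406163208, 98683519) ≈ -25358.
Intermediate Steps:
Function('L')(T) = Add(T, Pow(T, 2)) (Function('L')(T) = Add(Pow(T, 2), T) = Add(T, Pow(T, 2)))
Add(Mul(Add(-22408, -23525), Pow(Add(24257, Mul(Add(Function('L')(15), 5803), Pow(Add(4125, Function('C')(-57)), -1))), -1)), Mul(-1, Add(Add(16192, -2158), 11322))) = Add(Mul(Add(-22408, -23525), Pow(Add(24257, Mul(Add(Mul(15, Add(1, 15)), 5803), Pow(Add(4125, -57), -1))), -1)), Mul(-1, Add(Add(16192, -2158), 11322))) = Add(Mul(-45933, Pow(Add(24257, Mul(Add(Mul(15, 16), 5803), Pow(4068, -1))), -1)), Mul(-1, Add(14034, 11322))) = Add(Mul(-45933, Pow(Add(24257, Mul(Add(240, 5803), Rational(1, 4068))), -1)), Mul(-1, 25356)) = Add(Mul(-45933, Pow(Add(24257, Mul(6043, Rational(1, 4068))), -1)), -25356) = Add(Mul(-45933, Pow(Add(24257, Rational(6043, 4068)), -1)), -25356) = Add(Mul(-45933, Pow(Rational(98683519, 4068), -1)), -25356) = Add(Mul(-45933, Rational(4068, 98683519)), -25356) = Add(Rational(-186855444, 98683519), -25356) = Rational(-2502406163208, 98683519)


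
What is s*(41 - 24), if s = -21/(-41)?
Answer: 357/41 ≈ 8.7073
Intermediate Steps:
s = 21/41 (s = -21*(-1/41) = 21/41 ≈ 0.51220)
s*(41 - 24) = 21*(41 - 24)/41 = (21/41)*17 = 357/41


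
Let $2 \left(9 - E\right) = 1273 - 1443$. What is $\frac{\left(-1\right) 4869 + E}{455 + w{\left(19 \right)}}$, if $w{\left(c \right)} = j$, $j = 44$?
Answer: $- \frac{4775}{499} \approx -9.5691$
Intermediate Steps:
$w{\left(c \right)} = 44$
$E = 94$ ($E = 9 - \frac{1273 - 1443}{2} = 9 - -85 = 9 + 85 = 94$)
$\frac{\left(-1\right) 4869 + E}{455 + w{\left(19 \right)}} = \frac{\left(-1\right) 4869 + 94}{455 + 44} = \frac{-4869 + 94}{499} = \left(-4775\right) \frac{1}{499} = - \frac{4775}{499}$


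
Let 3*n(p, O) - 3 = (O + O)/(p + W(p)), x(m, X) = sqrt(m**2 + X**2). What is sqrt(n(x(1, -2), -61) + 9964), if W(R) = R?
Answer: sqrt(2242125 - 915*sqrt(5))/15 ≈ 99.779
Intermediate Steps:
x(m, X) = sqrt(X**2 + m**2)
n(p, O) = 1 + O/(3*p) (n(p, O) = 1 + ((O + O)/(p + p))/3 = 1 + ((2*O)/((2*p)))/3 = 1 + ((2*O)*(1/(2*p)))/3 = 1 + (O/p)/3 = 1 + O/(3*p))
sqrt(n(x(1, -2), -61) + 9964) = sqrt((sqrt((-2)**2 + 1**2) + (1/3)*(-61))/(sqrt((-2)**2 + 1**2)) + 9964) = sqrt((sqrt(4 + 1) - 61/3)/(sqrt(4 + 1)) + 9964) = sqrt((sqrt(5) - 61/3)/(sqrt(5)) + 9964) = sqrt((sqrt(5)/5)*(-61/3 + sqrt(5)) + 9964) = sqrt(sqrt(5)*(-61/3 + sqrt(5))/5 + 9964) = sqrt(9964 + sqrt(5)*(-61/3 + sqrt(5))/5)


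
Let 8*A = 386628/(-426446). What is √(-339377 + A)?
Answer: I*√61717829113994843/426446 ≈ 582.56*I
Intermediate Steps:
A = -96657/852892 (A = (386628/(-426446))/8 = (386628*(-1/426446))/8 = (⅛)*(-193314/213223) = -96657/852892 ≈ -0.11333)
√(-339377 + A) = √(-339377 - 96657/852892) = √(-289452024941/852892) = I*√61717829113994843/426446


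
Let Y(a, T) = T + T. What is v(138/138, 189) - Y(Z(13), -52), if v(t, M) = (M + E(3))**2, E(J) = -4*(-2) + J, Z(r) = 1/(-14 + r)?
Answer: 40104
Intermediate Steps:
E(J) = 8 + J
Y(a, T) = 2*T
v(t, M) = (11 + M)**2 (v(t, M) = (M + (8 + 3))**2 = (M + 11)**2 = (11 + M)**2)
v(138/138, 189) - Y(Z(13), -52) = (11 + 189)**2 - 2*(-52) = 200**2 - 1*(-104) = 40000 + 104 = 40104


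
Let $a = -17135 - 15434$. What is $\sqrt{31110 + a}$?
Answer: $i \sqrt{1459} \approx 38.197 i$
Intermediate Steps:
$a = -32569$ ($a = -17135 - 15434 = -32569$)
$\sqrt{31110 + a} = \sqrt{31110 - 32569} = \sqrt{-1459} = i \sqrt{1459}$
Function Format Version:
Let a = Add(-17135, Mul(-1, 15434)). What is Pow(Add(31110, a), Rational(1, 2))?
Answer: Mul(I, Pow(1459, Rational(1, 2))) ≈ Mul(38.197, I)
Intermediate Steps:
a = -32569 (a = Add(-17135, -15434) = -32569)
Pow(Add(31110, a), Rational(1, 2)) = Pow(Add(31110, -32569), Rational(1, 2)) = Pow(-1459, Rational(1, 2)) = Mul(I, Pow(1459, Rational(1, 2)))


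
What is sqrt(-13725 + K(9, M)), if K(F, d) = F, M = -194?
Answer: 6*I*sqrt(381) ≈ 117.12*I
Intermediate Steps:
sqrt(-13725 + K(9, M)) = sqrt(-13725 + 9) = sqrt(-13716) = 6*I*sqrt(381)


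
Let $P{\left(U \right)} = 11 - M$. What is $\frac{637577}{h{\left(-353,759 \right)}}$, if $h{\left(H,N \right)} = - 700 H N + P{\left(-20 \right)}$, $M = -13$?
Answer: $\frac{637577}{187548924} \approx 0.0033995$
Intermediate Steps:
$P{\left(U \right)} = 24$ ($P{\left(U \right)} = 11 - -13 = 11 + 13 = 24$)
$h{\left(H,N \right)} = 24 - 700 H N$ ($h{\left(H,N \right)} = - 700 H N + 24 = 24 - 700 H N$)
$\frac{637577}{h{\left(-353,759 \right)}} = \frac{637577}{24 - \left(-247100\right) 759} = \frac{637577}{24 + 187548900} = \frac{637577}{187548924}$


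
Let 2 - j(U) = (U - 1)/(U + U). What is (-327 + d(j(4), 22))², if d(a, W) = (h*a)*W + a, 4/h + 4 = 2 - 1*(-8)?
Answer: 52374169/576 ≈ 90927.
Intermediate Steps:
j(U) = 2 - (-1 + U)/(2*U) (j(U) = 2 - (U - 1)/(U + U) = 2 - (-1 + U)/(2*U))
h = ⅔ (h = 4/(-4 + (2 - 1*(-8))) = 4/(-4 + (2 + 8)) = 4/(-4 + 10) = 4/6 = 4*(⅙) = ⅔ ≈ 0.66667)
d(a, W) = a + 2*W*a/3 (d(a, W) = (2*a/3)*W + a = 2*W*a/3 + a = a + 2*W*a/3)
(-327 + d(j(4), 22))² = (-327 + ((½)*(1 + 3*4)/4)*(3 + 2*22)/3)² = (-327 + ((½)*(¼)*(1 + 12))*(3 + 44)/3)² = (-327 + (⅓)*((½)*(¼)*13)*47)² = (-327 + (⅓)*(13/8)*47)² = (-327 + 611/24)² = (-7237/24)² = 52374169/576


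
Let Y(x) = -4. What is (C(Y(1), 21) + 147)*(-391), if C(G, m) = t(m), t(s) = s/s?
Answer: -57868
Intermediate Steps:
t(s) = 1
C(G, m) = 1
(C(Y(1), 21) + 147)*(-391) = (1 + 147)*(-391) = 148*(-391) = -57868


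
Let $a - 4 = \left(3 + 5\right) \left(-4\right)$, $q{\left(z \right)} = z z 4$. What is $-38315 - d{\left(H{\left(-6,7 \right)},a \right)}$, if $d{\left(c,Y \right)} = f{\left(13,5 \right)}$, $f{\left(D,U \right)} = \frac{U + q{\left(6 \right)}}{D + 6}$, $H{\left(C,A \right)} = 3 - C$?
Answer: $- \frac{728134}{19} \approx -38323.0$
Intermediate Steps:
$q{\left(z \right)} = 4 z^{2}$ ($q{\left(z \right)} = z^{2} \cdot 4 = 4 z^{2}$)
$a = -28$ ($a = 4 + \left(3 + 5\right) \left(-4\right) = 4 + 8 \left(-4\right) = 4 - 32 = -28$)
$f{\left(D,U \right)} = \frac{144 + U}{6 + D}$ ($f{\left(D,U \right)} = \frac{U + 4 \cdot 6^{2}}{D + 6} = \frac{U + 4 \cdot 36}{6 + D} = \frac{U + 144}{6 + D} = \frac{144 + U}{6 + D}$)
$d{\left(c,Y \right)} = \frac{149}{19}$ ($d{\left(c,Y \right)} = \frac{144 + 5}{6 + 13} = \frac{1}{19} \cdot 149 = \frac{149}{19}$)
$-38315 - d{\left(H{\left(-6,7 \right)},a \right)} = -38315 - \frac{149}{19} = - \frac{728134}{19}$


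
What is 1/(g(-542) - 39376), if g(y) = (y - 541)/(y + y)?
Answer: -1084/42682501 ≈ -2.5397e-5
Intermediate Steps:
g(y) = (-541 + y)/(2*y) (g(y) = (-541 + y)/((2*y)) = (-541 + y)*(1/(2*y)) = (-541 + y)/(2*y))
1/(g(-542) - 39376) = 1/((1/2)*(-541 - 542)/(-542) - 39376) = 1/((1/2)*(-1/542)*(-1083) - 39376) = 1/(1083/1084 - 39376) = 1/(-42682501/1084) = -1084/42682501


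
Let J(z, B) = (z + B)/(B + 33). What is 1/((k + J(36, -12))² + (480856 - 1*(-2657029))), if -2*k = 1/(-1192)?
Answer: 278489344/873867899205681 ≈ 3.1869e-7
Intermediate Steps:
k = 1/2384 (k = -½/(-1192) = -½*(-1/1192) = 1/2384 ≈ 0.00041946)
J(z, B) = (B + z)/(33 + B)
1/((k + J(36, -12))² + (480856 - 1*(-2657029))) = 1/((1/2384 + (-12 + 36)/(33 - 12))² + (480856 - 1*(-2657029))) = 1/((1/2384 + 24/21)² + (480856 + 2657029)) = 1/((1/2384 + (1/21)*24)² + 3137885) = 1/((1/2384 + 8/7)² + 3137885) = 1/((19079/16688)² + 3137885) = 1/(364008241/278489344 + 3137885) = 1/(873867899205681/278489344) = 278489344/873867899205681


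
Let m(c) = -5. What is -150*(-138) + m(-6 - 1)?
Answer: 20695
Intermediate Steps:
-150*(-138) + m(-6 - 1) = -150*(-138) - 5 = 20700 - 5 = 20695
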